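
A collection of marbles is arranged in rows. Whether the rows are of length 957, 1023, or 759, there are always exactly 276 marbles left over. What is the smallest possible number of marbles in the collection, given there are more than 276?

682617

N − 276 must be a common multiple of 957, 1023, and 759.
957 = 3 × 11 × 29
1023 = 3 × 11 × 31
759 = 3 × 11 × 23
LCM(957, 1023, 759) = 3 × 11 × 23 × 29 × 31 = 682341.
Smallest N > 276 is LCM + 276 = 682341 + 276 = 682617.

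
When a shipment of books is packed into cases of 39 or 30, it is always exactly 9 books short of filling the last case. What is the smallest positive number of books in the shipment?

Being 9 short of a full case of size k means N ≡ −9 (mod k), i.e. N + 9 is a multiple of each size.
39 = 3 × 13
30 = 2 × 3 × 5
LCM(39, 30) = 2 × 3 × 5 × 13 = 390.
Smallest positive N is 390 − 9 = 381.

381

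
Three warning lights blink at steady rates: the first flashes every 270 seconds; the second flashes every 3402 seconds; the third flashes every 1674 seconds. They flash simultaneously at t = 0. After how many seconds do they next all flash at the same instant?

527310 seconds

The first simultaneous occurrence is after LCM of the individual periods.
270 = 2 × 3^3 × 5
3402 = 2 × 3^5 × 7
1674 = 2 × 3^3 × 31
LCM(270, 3402, 1674) = 2 × 3^5 × 5 × 7 × 31 = 527310.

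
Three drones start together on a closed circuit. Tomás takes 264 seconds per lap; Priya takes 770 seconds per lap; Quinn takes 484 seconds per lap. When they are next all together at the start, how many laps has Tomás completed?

All finish a whole number of cycles simultaneously at t = LCM of the periods.
264 = 2^3 × 3 × 11
770 = 2 × 5 × 7 × 11
484 = 2^2 × 11^2
LCM(264, 770, 484) = 2^3 × 3 × 5 × 7 × 11^2 = 101640.
Laps for period 264: 101640 / 264 = 385.

385 laps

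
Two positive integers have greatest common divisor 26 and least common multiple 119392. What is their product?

For any two positive integers, gcd × lcm = product = 26 × 119392 = 3104192.

3104192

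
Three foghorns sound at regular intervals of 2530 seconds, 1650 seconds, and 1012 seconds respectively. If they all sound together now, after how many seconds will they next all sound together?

We need the least common multiple of the intervals.
2530 = 2 × 5 × 11 × 23
1650 = 2 × 3 × 5^2 × 11
1012 = 2^2 × 11 × 23
LCM(2530, 1650, 1012) = 2^2 × 3 × 5^2 × 11 × 23 = 75900.

75900 seconds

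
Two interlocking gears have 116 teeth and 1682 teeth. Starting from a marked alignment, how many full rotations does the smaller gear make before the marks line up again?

29 rotations

They are all back at their starting positions together after one LCM of the periods.
116 = 2^2 × 29
1682 = 2 × 29^2
LCM(116, 1682) = 2^2 × 29^2 = 3364.
Rotations for period 116: 3364 / 116 = 29.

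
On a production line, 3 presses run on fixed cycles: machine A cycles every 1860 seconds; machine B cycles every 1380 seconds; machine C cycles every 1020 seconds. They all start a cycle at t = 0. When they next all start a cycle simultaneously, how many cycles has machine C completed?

713 cycles

All finish a whole number of cycles simultaneously at t = LCM of the periods.
1860 = 2^2 × 3 × 5 × 31
1380 = 2^2 × 3 × 5 × 23
1020 = 2^2 × 3 × 5 × 17
LCM(1860, 1380, 1020) = 2^2 × 3 × 5 × 17 × 23 × 31 = 727260.
Cycles for period 1020: 727260 / 1020 = 713.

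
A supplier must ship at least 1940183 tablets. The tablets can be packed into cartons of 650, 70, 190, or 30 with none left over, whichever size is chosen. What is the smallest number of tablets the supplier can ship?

2074800

The number of tablets must be a common multiple of 650, 70, 190, and 30, so a multiple of their LCM.
650 = 2 × 5^2 × 13
70 = 2 × 5 × 7
190 = 2 × 5 × 19
30 = 2 × 3 × 5
LCM(650, 70, 190, 30) = 2 × 3 × 5^2 × 7 × 13 × 19 = 259350.
Smallest multiple of 259350 that is ≥ 1940183: ⌈1940183/259350⌉ × 259350 = 8 × 259350 = 2074800.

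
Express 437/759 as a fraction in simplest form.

19/33

437 = 19 × 23
759 = 3 × 11 × 23
gcd(437, 759) = 23.
Divide numerator and denominator by 23: 437/759 = 19/33.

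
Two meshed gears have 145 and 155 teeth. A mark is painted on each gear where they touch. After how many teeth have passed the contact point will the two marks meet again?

They coincide at every common multiple of the periods; the first is the LCM.
145 = 5 × 29
155 = 5 × 31
LCM(145, 155) = 5 × 29 × 31 = 4495.

4495 teeth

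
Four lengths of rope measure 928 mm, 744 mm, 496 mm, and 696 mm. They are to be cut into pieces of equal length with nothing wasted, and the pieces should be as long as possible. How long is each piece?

8 mm

The greatest length dividing all of 928, 744, 496, and 696 is their gcd.
928 = 2^5 × 29
744 = 2^3 × 3 × 31
496 = 2^4 × 31
696 = 2^3 × 3 × 29
gcd(928, 744, 496, 696) = 2^3 = 8.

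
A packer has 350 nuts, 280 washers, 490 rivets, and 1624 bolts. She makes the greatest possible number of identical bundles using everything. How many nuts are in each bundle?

25

Number of bundles = gcd(350, 280, 490, 1624).
350 = 2 × 5^2 × 7
280 = 2^3 × 5 × 7
490 = 2 × 5 × 7^2
1624 = 2^3 × 7 × 29
gcd(350, 280, 490, 1624) = 2 × 7 = 14.
nuts per bundle = 350 / 14 = 25.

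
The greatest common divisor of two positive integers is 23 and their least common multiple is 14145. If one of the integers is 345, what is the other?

943

For two integers, gcd × lcm = product, so the other is (23 × 14145) / 345 = 325335 / 345 = 943.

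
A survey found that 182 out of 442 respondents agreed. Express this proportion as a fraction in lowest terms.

7/17

182 = 2 × 7 × 13
442 = 2 × 13 × 17
gcd(182, 442) = 2 × 13 = 26.
Divide numerator and denominator by 26: 182/442 = 7/17.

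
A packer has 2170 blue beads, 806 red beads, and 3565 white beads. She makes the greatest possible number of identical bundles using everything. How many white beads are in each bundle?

115

Number of bundles = gcd(2170, 806, 3565).
2170 = 2 × 5 × 7 × 31
806 = 2 × 13 × 31
3565 = 5 × 23 × 31
gcd(2170, 806, 3565) = 31.
white beads per bundle = 3565 / 31 = 115.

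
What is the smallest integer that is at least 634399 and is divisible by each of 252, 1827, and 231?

The integer must be a common multiple of 252, 1827, and 231, so a multiple of their LCM.
252 = 2^2 × 3^2 × 7
1827 = 3^2 × 7 × 29
231 = 3 × 7 × 11
LCM(252, 1827, 231) = 2^2 × 3^2 × 7 × 11 × 29 = 80388.
Smallest multiple of 80388 that is ≥ 634399: ⌈634399/80388⌉ × 80388 = 8 × 80388 = 643104.

643104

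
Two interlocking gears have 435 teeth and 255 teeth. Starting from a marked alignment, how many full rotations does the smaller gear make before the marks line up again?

29 rotations

The first common completion time is the LCM of the periods.
435 = 3 × 5 × 29
255 = 3 × 5 × 17
LCM(435, 255) = 3 × 5 × 17 × 29 = 7395.
Rotations for period 255: 7395 / 255 = 29.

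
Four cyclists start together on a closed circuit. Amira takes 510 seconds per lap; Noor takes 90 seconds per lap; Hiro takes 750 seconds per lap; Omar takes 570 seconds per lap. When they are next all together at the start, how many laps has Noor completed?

8075 laps

All finish a whole number of cycles simultaneously at t = LCM of the periods.
510 = 2 × 3 × 5 × 17
90 = 2 × 3^2 × 5
750 = 2 × 3 × 5^3
570 = 2 × 3 × 5 × 19
LCM(510, 90, 750, 570) = 2 × 3^2 × 5^3 × 17 × 19 = 726750.
Laps for period 90: 726750 / 90 = 8075.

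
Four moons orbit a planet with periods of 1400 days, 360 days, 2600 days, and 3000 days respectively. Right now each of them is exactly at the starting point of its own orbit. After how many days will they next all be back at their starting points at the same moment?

819000 days

They coincide at every common multiple of the periods; the first is the LCM.
1400 = 2^3 × 5^2 × 7
360 = 2^3 × 3^2 × 5
2600 = 2^3 × 5^2 × 13
3000 = 2^3 × 3 × 5^3
LCM(1400, 360, 2600, 3000) = 2^3 × 3^2 × 5^3 × 7 × 13 = 819000.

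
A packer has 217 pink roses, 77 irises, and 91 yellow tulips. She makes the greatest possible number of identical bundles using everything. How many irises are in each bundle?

11

Number of bundles = gcd(217, 77, 91).
217 = 7 × 31
77 = 7 × 11
91 = 7 × 13
gcd(217, 77, 91) = 7.
irises per bundle = 77 / 7 = 11.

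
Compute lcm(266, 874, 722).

116242

266 = 2 × 7 × 19
874 = 2 × 19 × 23
722 = 2 × 19^2
LCM(266, 874, 722) = 2 × 7 × 19^2 × 23 = 116242.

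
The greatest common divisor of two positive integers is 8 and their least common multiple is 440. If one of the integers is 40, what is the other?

88

For two integers, gcd × lcm = product, so the other is (8 × 440) / 40 = 3520 / 40 = 88.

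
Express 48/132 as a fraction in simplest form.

48 = 2^4 × 3
132 = 2^2 × 3 × 11
gcd(48, 132) = 2^2 × 3 = 12.
Divide numerator and denominator by 12: 48/132 = 4/11.

4/11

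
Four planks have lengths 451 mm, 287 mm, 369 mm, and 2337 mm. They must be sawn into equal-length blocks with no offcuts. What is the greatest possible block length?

41 mm

This is the greatest common divisor of 451, 287, 369, and 2337.
451 = 11 × 41
287 = 7 × 41
369 = 3^2 × 41
2337 = 3 × 19 × 41
gcd(451, 287, 369, 2337) = 41.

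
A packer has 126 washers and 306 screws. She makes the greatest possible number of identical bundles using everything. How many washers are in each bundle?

Number of bundles = gcd(126, 306).
126 = 2 × 3^2 × 7
306 = 2 × 3^2 × 17
gcd(126, 306) = 2 × 3^2 = 18.
washers per bundle = 126 / 18 = 7.

7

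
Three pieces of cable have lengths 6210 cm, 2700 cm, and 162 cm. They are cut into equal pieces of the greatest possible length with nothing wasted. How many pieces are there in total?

168

Piece length = gcd(6210, 2700, 162).
6210 = 2 × 3^3 × 5 × 23
2700 = 2^2 × 3^3 × 5^2
162 = 2 × 3^4
gcd(6210, 2700, 162) = 2 × 3^3 = 54.
Total pieces = 6210/54 + 2700/54 + 162/54 = 115 + 50 + 3 = 168.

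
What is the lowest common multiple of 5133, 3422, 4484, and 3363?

5133 = 3 × 29 × 59
3422 = 2 × 29 × 59
4484 = 2^2 × 19 × 59
3363 = 3 × 19 × 59
LCM(5133, 3422, 4484, 3363) = 2^2 × 3 × 19 × 29 × 59 = 390108.

390108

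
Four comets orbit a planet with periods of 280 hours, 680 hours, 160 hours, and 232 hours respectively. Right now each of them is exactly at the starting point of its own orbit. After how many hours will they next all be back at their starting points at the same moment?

They coincide at every common multiple of the periods; the first is the LCM.
280 = 2^3 × 5 × 7
680 = 2^3 × 5 × 17
160 = 2^5 × 5
232 = 2^3 × 29
LCM(280, 680, 160, 232) = 2^5 × 5 × 7 × 17 × 29 = 552160.

552160 hours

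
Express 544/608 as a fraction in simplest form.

17/19

544 = 2^5 × 17
608 = 2^5 × 19
gcd(544, 608) = 2^5 = 32.
Divide numerator and denominator by 32: 544/608 = 17/19.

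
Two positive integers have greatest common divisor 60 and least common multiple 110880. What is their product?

6652800

For any two positive integers, gcd × lcm = product = 60 × 110880 = 6652800.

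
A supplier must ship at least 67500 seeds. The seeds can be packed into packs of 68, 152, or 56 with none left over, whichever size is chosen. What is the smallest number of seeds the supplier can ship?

The number of seeds must be a common multiple of 68, 152, and 56, so a multiple of their LCM.
68 = 2^2 × 17
152 = 2^3 × 19
56 = 2^3 × 7
LCM(68, 152, 56) = 2^3 × 7 × 17 × 19 = 18088.
Smallest multiple of 18088 that is ≥ 67500: ⌈67500/18088⌉ × 18088 = 4 × 18088 = 72352.

72352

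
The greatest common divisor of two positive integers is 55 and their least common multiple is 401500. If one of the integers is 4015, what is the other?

5500

For two integers, gcd × lcm = product, so the other is (55 × 401500) / 4015 = 22082500 / 4015 = 5500.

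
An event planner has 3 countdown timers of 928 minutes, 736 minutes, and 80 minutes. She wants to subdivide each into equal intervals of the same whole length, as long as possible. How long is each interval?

16 minutes

The interval must divide each timer length; the longest such is the gcd.
928 = 2^5 × 29
736 = 2^5 × 23
80 = 2^4 × 5
gcd(928, 736, 80) = 2^4 = 16.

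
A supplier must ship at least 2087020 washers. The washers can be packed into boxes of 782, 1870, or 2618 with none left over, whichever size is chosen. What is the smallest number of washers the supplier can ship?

The number of washers must be a common multiple of 782, 1870, and 2618, so a multiple of their LCM.
782 = 2 × 17 × 23
1870 = 2 × 5 × 11 × 17
2618 = 2 × 7 × 11 × 17
LCM(782, 1870, 2618) = 2 × 5 × 7 × 11 × 17 × 23 = 301070.
Smallest multiple of 301070 that is ≥ 2087020: ⌈2087020/301070⌉ × 301070 = 7 × 301070 = 2107490.

2107490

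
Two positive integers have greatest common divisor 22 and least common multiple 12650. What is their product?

For any two positive integers, gcd × lcm = product = 22 × 12650 = 278300.

278300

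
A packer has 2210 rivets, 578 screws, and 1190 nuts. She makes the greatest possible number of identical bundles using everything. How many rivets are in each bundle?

Number of bundles = gcd(2210, 578, 1190).
2210 = 2 × 5 × 13 × 17
578 = 2 × 17^2
1190 = 2 × 5 × 7 × 17
gcd(2210, 578, 1190) = 2 × 17 = 34.
rivets per bundle = 2210 / 34 = 65.

65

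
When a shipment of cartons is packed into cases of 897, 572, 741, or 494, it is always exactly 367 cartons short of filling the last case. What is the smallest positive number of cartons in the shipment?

749525

Being 367 short of a full case of size k means N ≡ −367 (mod k), i.e. N + 367 is a multiple of each size.
897 = 3 × 13 × 23
572 = 2^2 × 11 × 13
741 = 3 × 13 × 19
494 = 2 × 13 × 19
LCM(897, 572, 741, 494) = 2^2 × 3 × 11 × 13 × 19 × 23 = 749892.
Smallest positive N is 749892 − 367 = 749525.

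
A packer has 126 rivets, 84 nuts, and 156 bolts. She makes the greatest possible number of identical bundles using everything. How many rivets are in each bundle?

21

Number of bundles = gcd(126, 84, 156).
126 = 2 × 3^2 × 7
84 = 2^2 × 3 × 7
156 = 2^2 × 3 × 13
gcd(126, 84, 156) = 2 × 3 = 6.
rivets per bundle = 126 / 6 = 21.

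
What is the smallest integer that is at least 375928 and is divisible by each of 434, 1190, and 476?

The integer must be a common multiple of 434, 1190, and 476, so a multiple of their LCM.
434 = 2 × 7 × 31
1190 = 2 × 5 × 7 × 17
476 = 2^2 × 7 × 17
LCM(434, 1190, 476) = 2^2 × 5 × 7 × 17 × 31 = 73780.
Smallest multiple of 73780 that is ≥ 375928: ⌈375928/73780⌉ × 73780 = 6 × 73780 = 442680.

442680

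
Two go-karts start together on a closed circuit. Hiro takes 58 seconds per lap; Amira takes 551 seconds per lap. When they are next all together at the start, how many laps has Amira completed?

2 laps

The first common completion time is the LCM of the periods.
58 = 2 × 29
551 = 19 × 29
LCM(58, 551) = 2 × 19 × 29 = 1102.
Laps for period 551: 1102 / 551 = 2.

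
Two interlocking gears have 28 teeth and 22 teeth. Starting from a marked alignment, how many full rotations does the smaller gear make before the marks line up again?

14 rotations

They are all back at their starting positions together after one LCM of the periods.
28 = 2^2 × 7
22 = 2 × 11
LCM(28, 22) = 2^2 × 7 × 11 = 308.
Rotations for period 22: 308 / 22 = 14.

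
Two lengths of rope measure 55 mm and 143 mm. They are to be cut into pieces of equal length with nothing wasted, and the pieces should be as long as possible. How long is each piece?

11 mm

Each piece length must divide every original length, so the longest possible is gcd(55, 143).
55 = 5 × 11
143 = 11 × 13
gcd(55, 143) = 11.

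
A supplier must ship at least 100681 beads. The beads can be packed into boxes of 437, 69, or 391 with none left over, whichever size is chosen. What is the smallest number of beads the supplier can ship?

The number of beads must be a common multiple of 437, 69, and 391, so a multiple of their LCM.
437 = 19 × 23
69 = 3 × 23
391 = 17 × 23
LCM(437, 69, 391) = 3 × 17 × 19 × 23 = 22287.
Smallest multiple of 22287 that is ≥ 100681: ⌈100681/22287⌉ × 22287 = 5 × 22287 = 111435.

111435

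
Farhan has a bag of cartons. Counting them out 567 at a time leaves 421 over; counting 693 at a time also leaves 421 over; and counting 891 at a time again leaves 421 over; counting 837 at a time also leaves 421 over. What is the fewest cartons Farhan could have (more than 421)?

193768

N − 421 must be a common multiple of 567, 693, 891, and 837.
567 = 3^4 × 7
693 = 3^2 × 7 × 11
891 = 3^4 × 11
837 = 3^3 × 31
LCM(567, 693, 891, 837) = 3^4 × 7 × 11 × 31 = 193347.
Smallest N > 421 is LCM + 421 = 193347 + 421 = 193768.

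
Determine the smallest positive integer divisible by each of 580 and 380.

11020

580 = 2^2 × 5 × 29
380 = 2^2 × 5 × 19
LCM(580, 380) = 2^2 × 5 × 19 × 29 = 11020.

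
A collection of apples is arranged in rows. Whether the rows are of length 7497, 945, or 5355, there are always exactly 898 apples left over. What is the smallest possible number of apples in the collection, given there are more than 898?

N − 898 must be a common multiple of 7497, 945, and 5355.
7497 = 3^2 × 7^2 × 17
945 = 3^3 × 5 × 7
5355 = 3^2 × 5 × 7 × 17
LCM(7497, 945, 5355) = 3^3 × 5 × 7^2 × 17 = 112455.
Smallest N > 898 is LCM + 898 = 112455 + 898 = 113353.

113353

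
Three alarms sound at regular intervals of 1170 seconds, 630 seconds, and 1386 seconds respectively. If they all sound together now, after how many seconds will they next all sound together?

We need the least common multiple of the intervals.
1170 = 2 × 3^2 × 5 × 13
630 = 2 × 3^2 × 5 × 7
1386 = 2 × 3^2 × 7 × 11
LCM(1170, 630, 1386) = 2 × 3^2 × 5 × 7 × 11 × 13 = 90090.

90090 seconds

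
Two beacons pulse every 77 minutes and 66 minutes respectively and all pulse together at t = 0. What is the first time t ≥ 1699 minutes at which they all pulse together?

Joint pulses occur at multiples of LCM(77, 66).
77 = 7 × 11
66 = 2 × 3 × 11
LCM(77, 66) = 2 × 3 × 7 × 11 = 462.
Smallest multiple of 462 that is ≥ 1699: ⌈1699/462⌉ × 462 = 4 × 462 = 1848.

1848 minutes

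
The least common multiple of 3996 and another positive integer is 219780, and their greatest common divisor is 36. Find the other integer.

gcd × lcm = product of the two integers, so the other integer is (36 × 219780) / 3996 = 1980.

1980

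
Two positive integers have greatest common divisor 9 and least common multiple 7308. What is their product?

65772

For any two positive integers, gcd × lcm = product = 9 × 7308 = 65772.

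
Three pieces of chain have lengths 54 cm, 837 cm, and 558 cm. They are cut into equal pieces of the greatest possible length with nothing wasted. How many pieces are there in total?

Piece length = gcd(54, 837, 558).
54 = 2 × 3^3
837 = 3^3 × 31
558 = 2 × 3^2 × 31
gcd(54, 837, 558) = 3^2 = 9.
Total pieces = 54/9 + 837/9 + 558/9 = 6 + 93 + 62 = 161.

161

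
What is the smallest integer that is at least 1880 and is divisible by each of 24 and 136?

2040

The integer must be a common multiple of 24 and 136, so a multiple of their LCM.
24 = 2^3 × 3
136 = 2^3 × 17
LCM(24, 136) = 2^3 × 3 × 17 = 408.
Smallest multiple of 408 that is ≥ 1880: ⌈1880/408⌉ × 408 = 5 × 408 = 2040.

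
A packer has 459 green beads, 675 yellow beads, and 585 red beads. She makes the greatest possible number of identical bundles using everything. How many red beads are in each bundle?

65

Number of bundles = gcd(459, 675, 585).
459 = 3^3 × 17
675 = 3^3 × 5^2
585 = 3^2 × 5 × 13
gcd(459, 675, 585) = 3^2 = 9.
red beads per bundle = 585 / 9 = 65.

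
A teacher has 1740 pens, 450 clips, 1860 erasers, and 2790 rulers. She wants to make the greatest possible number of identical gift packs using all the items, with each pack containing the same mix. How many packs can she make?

The pack count must divide each quantity, so the greatest is gcd(1740, 450, 1860, 2790).
1740 = 2^2 × 3 × 5 × 29
450 = 2 × 3^2 × 5^2
1860 = 2^2 × 3 × 5 × 31
2790 = 2 × 3^2 × 5 × 31
gcd(1740, 450, 1860, 2790) = 2 × 3 × 5 = 30.

30 packs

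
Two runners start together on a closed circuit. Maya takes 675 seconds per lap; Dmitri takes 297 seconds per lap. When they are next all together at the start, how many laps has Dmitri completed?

25 laps

All finish a whole number of cycles simultaneously at t = LCM of the periods.
675 = 3^3 × 5^2
297 = 3^3 × 11
LCM(675, 297) = 3^3 × 5^2 × 11 = 7425.
Laps for period 297: 7425 / 297 = 25.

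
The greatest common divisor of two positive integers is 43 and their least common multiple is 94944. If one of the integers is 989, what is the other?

For two integers, gcd × lcm = product, so the other is (43 × 94944) / 989 = 4082592 / 989 = 4128.

4128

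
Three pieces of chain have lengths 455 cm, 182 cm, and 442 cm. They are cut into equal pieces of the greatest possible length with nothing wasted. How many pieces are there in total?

83

Piece length = gcd(455, 182, 442).
455 = 5 × 7 × 13
182 = 2 × 7 × 13
442 = 2 × 13 × 17
gcd(455, 182, 442) = 13.
Total pieces = 455/13 + 182/13 + 442/13 = 35 + 14 + 34 = 83.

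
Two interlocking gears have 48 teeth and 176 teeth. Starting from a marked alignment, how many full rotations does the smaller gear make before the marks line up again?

All finish a whole number of cycles simultaneously at t = LCM of the periods.
48 = 2^4 × 3
176 = 2^4 × 11
LCM(48, 176) = 2^4 × 3 × 11 = 528.
Rotations for period 48: 528 / 48 = 11.

11 rotations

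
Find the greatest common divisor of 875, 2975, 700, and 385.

35

875 = 5^3 × 7
2975 = 5^2 × 7 × 17
700 = 2^2 × 5^2 × 7
385 = 5 × 7 × 11
gcd(875, 2975, 700, 385) = 5 × 7 = 35.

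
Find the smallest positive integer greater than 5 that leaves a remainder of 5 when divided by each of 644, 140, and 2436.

N − 5 must be a common multiple of 644, 140, and 2436.
644 = 2^2 × 7 × 23
140 = 2^2 × 5 × 7
2436 = 2^2 × 3 × 7 × 29
LCM(644, 140, 2436) = 2^2 × 3 × 5 × 7 × 23 × 29 = 280140.
Smallest N > 5 is LCM + 5 = 280140 + 5 = 280145.

280145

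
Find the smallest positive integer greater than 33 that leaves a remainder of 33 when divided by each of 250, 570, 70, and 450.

299283

N − 33 must be a common multiple of 250, 570, 70, and 450.
250 = 2 × 5^3
570 = 2 × 3 × 5 × 19
70 = 2 × 5 × 7
450 = 2 × 3^2 × 5^2
LCM(250, 570, 70, 450) = 2 × 3^2 × 5^3 × 7 × 19 = 299250.
Smallest N > 33 is LCM + 33 = 299250 + 33 = 299283.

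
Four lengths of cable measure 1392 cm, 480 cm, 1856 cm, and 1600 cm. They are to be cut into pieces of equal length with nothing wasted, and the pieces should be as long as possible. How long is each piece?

16 cm

Each piece length must divide every original length, so the longest possible is gcd(1392, 480, 1856, 1600).
1392 = 2^4 × 3 × 29
480 = 2^5 × 3 × 5
1856 = 2^6 × 29
1600 = 2^6 × 5^2
gcd(1392, 480, 1856, 1600) = 2^4 = 16.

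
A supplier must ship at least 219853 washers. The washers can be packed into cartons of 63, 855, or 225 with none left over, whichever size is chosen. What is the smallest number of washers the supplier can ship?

The number of washers must be a common multiple of 63, 855, and 225, so a multiple of their LCM.
63 = 3^2 × 7
855 = 3^2 × 5 × 19
225 = 3^2 × 5^2
LCM(63, 855, 225) = 3^2 × 5^2 × 7 × 19 = 29925.
Smallest multiple of 29925 that is ≥ 219853: ⌈219853/29925⌉ × 29925 = 8 × 29925 = 239400.

239400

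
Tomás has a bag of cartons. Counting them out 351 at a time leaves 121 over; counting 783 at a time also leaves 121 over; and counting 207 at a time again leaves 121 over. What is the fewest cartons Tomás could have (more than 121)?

234238

N − 121 must be a common multiple of 351, 783, and 207.
351 = 3^3 × 13
783 = 3^3 × 29
207 = 3^2 × 23
LCM(351, 783, 207) = 3^3 × 13 × 23 × 29 = 234117.
Smallest N > 121 is LCM + 121 = 234117 + 121 = 234238.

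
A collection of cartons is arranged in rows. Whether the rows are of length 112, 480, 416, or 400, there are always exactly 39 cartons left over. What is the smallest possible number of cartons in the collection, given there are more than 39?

N − 39 must be a common multiple of 112, 480, 416, and 400.
112 = 2^4 × 7
480 = 2^5 × 3 × 5
416 = 2^5 × 13
400 = 2^4 × 5^2
LCM(112, 480, 416, 400) = 2^5 × 3 × 5^2 × 7 × 13 = 218400.
Smallest N > 39 is LCM + 39 = 218400 + 39 = 218439.

218439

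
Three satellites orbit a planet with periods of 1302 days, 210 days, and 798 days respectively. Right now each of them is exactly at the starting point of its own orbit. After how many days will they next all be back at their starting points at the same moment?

123690 days

They coincide at every common multiple of the periods; the first is the LCM.
1302 = 2 × 3 × 7 × 31
210 = 2 × 3 × 5 × 7
798 = 2 × 3 × 7 × 19
LCM(1302, 210, 798) = 2 × 3 × 5 × 7 × 19 × 31 = 123690.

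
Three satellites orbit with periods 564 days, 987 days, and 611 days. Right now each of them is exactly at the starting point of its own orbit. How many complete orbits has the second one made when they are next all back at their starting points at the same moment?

52 orbits

The first common completion time is the LCM of the periods.
564 = 2^2 × 3 × 47
987 = 3 × 7 × 47
611 = 13 × 47
LCM(564, 987, 611) = 2^2 × 3 × 7 × 13 × 47 = 51324.
Orbits for period 987: 51324 / 987 = 52.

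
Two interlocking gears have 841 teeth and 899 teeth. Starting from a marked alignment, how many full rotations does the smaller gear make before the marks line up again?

31 rotations

They are all back at their starting positions together after one LCM of the periods.
841 = 29^2
899 = 29 × 31
LCM(841, 899) = 29^2 × 31 = 26071.
Rotations for period 841: 26071 / 841 = 31.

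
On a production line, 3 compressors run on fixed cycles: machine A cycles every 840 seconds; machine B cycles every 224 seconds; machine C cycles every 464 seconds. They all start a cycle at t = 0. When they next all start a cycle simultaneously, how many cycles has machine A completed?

116 cycles

The first common completion time is the LCM of the periods.
840 = 2^3 × 3 × 5 × 7
224 = 2^5 × 7
464 = 2^4 × 29
LCM(840, 224, 464) = 2^5 × 3 × 5 × 7 × 29 = 97440.
Cycles for period 840: 97440 / 840 = 116.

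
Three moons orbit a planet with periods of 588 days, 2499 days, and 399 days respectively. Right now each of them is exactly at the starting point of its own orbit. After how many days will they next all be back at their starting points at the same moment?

189924 days

We need the least common multiple of the intervals.
588 = 2^2 × 3 × 7^2
2499 = 3 × 7^2 × 17
399 = 3 × 7 × 19
LCM(588, 2499, 399) = 2^2 × 3 × 7^2 × 17 × 19 = 189924.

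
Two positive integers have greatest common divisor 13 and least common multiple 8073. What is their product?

For any two positive integers, gcd × lcm = product = 13 × 8073 = 104949.

104949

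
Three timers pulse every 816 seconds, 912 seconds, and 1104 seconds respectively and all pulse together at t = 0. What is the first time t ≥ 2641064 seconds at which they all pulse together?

2852736 seconds

Joint pulses occur at multiples of LCM(816, 912, 1104).
816 = 2^4 × 3 × 17
912 = 2^4 × 3 × 19
1104 = 2^4 × 3 × 23
LCM(816, 912, 1104) = 2^4 × 3 × 17 × 19 × 23 = 356592.
Smallest multiple of 356592 that is ≥ 2641064: ⌈2641064/356592⌉ × 356592 = 8 × 356592 = 2852736.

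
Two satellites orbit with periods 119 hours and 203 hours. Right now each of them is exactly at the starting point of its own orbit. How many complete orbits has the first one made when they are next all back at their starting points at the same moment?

All finish a whole number of cycles simultaneously at t = LCM of the periods.
119 = 7 × 17
203 = 7 × 29
LCM(119, 203) = 7 × 17 × 29 = 3451.
Orbits for period 119: 3451 / 119 = 29.

29 orbits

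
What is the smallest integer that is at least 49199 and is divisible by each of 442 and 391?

50830

The integer must be a common multiple of 442 and 391, so a multiple of their LCM.
442 = 2 × 13 × 17
391 = 17 × 23
LCM(442, 391) = 2 × 13 × 17 × 23 = 10166.
Smallest multiple of 10166 that is ≥ 49199: ⌈49199/10166⌉ × 10166 = 5 × 10166 = 50830.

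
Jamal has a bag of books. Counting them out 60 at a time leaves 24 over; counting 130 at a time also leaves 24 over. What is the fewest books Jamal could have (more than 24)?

804

N − 24 must be a common multiple of 60 and 130.
60 = 2^2 × 3 × 5
130 = 2 × 5 × 13
LCM(60, 130) = 2^2 × 3 × 5 × 13 = 780.
Smallest N > 24 is LCM + 24 = 780 + 24 = 804.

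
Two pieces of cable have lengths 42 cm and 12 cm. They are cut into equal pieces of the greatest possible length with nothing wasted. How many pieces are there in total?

Piece length = gcd(42, 12).
42 = 2 × 3 × 7
12 = 2^2 × 3
gcd(42, 12) = 2 × 3 = 6.
Total pieces = 42/6 + 12/6 = 7 + 2 = 9.

9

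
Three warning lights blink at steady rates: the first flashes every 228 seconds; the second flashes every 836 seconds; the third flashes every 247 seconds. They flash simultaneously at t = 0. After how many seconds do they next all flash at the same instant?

The first simultaneous occurrence is after LCM of the individual periods.
228 = 2^2 × 3 × 19
836 = 2^2 × 11 × 19
247 = 13 × 19
LCM(228, 836, 247) = 2^2 × 3 × 11 × 13 × 19 = 32604.

32604 seconds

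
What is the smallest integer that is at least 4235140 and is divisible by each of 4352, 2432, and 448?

4630528

The integer must be a common multiple of 4352, 2432, and 448, so a multiple of their LCM.
4352 = 2^8 × 17
2432 = 2^7 × 19
448 = 2^6 × 7
LCM(4352, 2432, 448) = 2^8 × 7 × 17 × 19 = 578816.
Smallest multiple of 578816 that is ≥ 4235140: ⌈4235140/578816⌉ × 578816 = 8 × 578816 = 4630528.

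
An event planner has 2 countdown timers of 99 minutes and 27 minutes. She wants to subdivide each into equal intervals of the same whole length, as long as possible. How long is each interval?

By the Euclidean algorithm:
99 = 3 × 27 + 18
27 = 1 × 18 + 9
18 = 2 × 9 + 0
gcd(99, 27) = 9.

9 minutes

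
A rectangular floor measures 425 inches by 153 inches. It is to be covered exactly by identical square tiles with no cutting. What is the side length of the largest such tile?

The tile side must divide both 425 and 153, so the largest is their gcd.
425 = 5^2 × 17
153 = 3^2 × 17
gcd(425, 153) = 17.

17 inches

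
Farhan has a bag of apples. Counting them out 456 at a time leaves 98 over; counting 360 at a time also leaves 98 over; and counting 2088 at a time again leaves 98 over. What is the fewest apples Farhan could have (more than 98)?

N − 98 must be a common multiple of 456, 360, and 2088.
456 = 2^3 × 3 × 19
360 = 2^3 × 3^2 × 5
2088 = 2^3 × 3^2 × 29
LCM(456, 360, 2088) = 2^3 × 3^2 × 5 × 19 × 29 = 198360.
Smallest N > 98 is LCM + 98 = 198360 + 98 = 198458.

198458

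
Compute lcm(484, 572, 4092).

484 = 2^2 × 11^2
572 = 2^2 × 11 × 13
4092 = 2^2 × 3 × 11 × 31
LCM(484, 572, 4092) = 2^2 × 3 × 11^2 × 13 × 31 = 585156.

585156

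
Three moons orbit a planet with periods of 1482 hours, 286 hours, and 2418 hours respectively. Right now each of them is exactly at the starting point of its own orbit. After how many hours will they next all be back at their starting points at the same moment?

505362 hours

We need the least common multiple of the intervals.
1482 = 2 × 3 × 13 × 19
286 = 2 × 11 × 13
2418 = 2 × 3 × 13 × 31
LCM(1482, 286, 2418) = 2 × 3 × 11 × 13 × 19 × 31 = 505362.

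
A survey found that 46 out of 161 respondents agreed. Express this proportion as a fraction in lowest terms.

2/7

46 = 2 × 23
161 = 7 × 23
gcd(46, 161) = 23.
Divide numerator and denominator by 23: 46/161 = 2/7.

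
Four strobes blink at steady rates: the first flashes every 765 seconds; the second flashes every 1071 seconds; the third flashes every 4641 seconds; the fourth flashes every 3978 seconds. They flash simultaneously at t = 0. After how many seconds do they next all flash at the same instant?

139230 seconds

We need the least common multiple of the intervals.
765 = 3^2 × 5 × 17
1071 = 3^2 × 7 × 17
4641 = 3 × 7 × 13 × 17
3978 = 2 × 3^2 × 13 × 17
LCM(765, 1071, 4641, 3978) = 2 × 3^2 × 5 × 7 × 13 × 17 = 139230.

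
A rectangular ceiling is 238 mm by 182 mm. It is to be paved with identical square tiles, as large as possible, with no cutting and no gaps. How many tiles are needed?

221

Tile side = gcd(238, 182).
238 = 2 × 7 × 17
182 = 2 × 7 × 13
gcd(238, 182) = 2 × 7 = 14.
Tiles: (238/14) × (182/14) = 17 × 13 = 221.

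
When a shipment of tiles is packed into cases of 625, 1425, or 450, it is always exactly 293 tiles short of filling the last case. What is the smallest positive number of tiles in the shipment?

213457

Being 293 short of a full case of size k means N ≡ −293 (mod k), i.e. N + 293 is a multiple of each size.
625 = 5^4
1425 = 3 × 5^2 × 19
450 = 2 × 3^2 × 5^2
LCM(625, 1425, 450) = 2 × 3^2 × 5^4 × 19 = 213750.
Smallest positive N is 213750 − 293 = 213457.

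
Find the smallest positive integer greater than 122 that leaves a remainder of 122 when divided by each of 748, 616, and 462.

N − 122 must be a common multiple of 748, 616, and 462.
748 = 2^2 × 11 × 17
616 = 2^3 × 7 × 11
462 = 2 × 3 × 7 × 11
LCM(748, 616, 462) = 2^3 × 3 × 7 × 11 × 17 = 31416.
Smallest N > 122 is LCM + 122 = 31416 + 122 = 31538.

31538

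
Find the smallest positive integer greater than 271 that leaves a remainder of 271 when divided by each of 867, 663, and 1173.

N − 271 must be a common multiple of 867, 663, and 1173.
867 = 3 × 17^2
663 = 3 × 13 × 17
1173 = 3 × 17 × 23
LCM(867, 663, 1173) = 3 × 13 × 17^2 × 23 = 259233.
Smallest N > 271 is LCM + 271 = 259233 + 271 = 259504.

259504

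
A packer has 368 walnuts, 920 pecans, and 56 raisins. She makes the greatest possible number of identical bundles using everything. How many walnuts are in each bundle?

Number of bundles = gcd(368, 920, 56).
368 = 2^4 × 23
920 = 2^3 × 5 × 23
56 = 2^3 × 7
gcd(368, 920, 56) = 2^3 = 8.
walnuts per bundle = 368 / 8 = 46.

46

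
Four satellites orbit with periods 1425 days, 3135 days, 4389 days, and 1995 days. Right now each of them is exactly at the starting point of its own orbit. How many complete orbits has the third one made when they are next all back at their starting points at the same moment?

The first common completion time is the LCM of the periods.
1425 = 3 × 5^2 × 19
3135 = 3 × 5 × 11 × 19
4389 = 3 × 7 × 11 × 19
1995 = 3 × 5 × 7 × 19
LCM(1425, 3135, 4389, 1995) = 3 × 5^2 × 7 × 11 × 19 = 109725.
Orbits for period 4389: 109725 / 4389 = 25.

25 orbits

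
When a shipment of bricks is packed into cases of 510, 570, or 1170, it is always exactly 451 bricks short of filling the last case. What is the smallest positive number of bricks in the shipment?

377459

Being 451 short of a full case of size k means N ≡ −451 (mod k), i.e. N + 451 is a multiple of each size.
510 = 2 × 3 × 5 × 17
570 = 2 × 3 × 5 × 19
1170 = 2 × 3^2 × 5 × 13
LCM(510, 570, 1170) = 2 × 3^2 × 5 × 13 × 17 × 19 = 377910.
Smallest positive N is 377910 − 451 = 377459.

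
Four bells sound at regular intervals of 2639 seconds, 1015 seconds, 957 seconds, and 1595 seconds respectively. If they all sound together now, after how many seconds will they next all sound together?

They coincide at every common multiple of the periods; the first is the LCM.
2639 = 7 × 13 × 29
1015 = 5 × 7 × 29
957 = 3 × 11 × 29
1595 = 5 × 11 × 29
LCM(2639, 1015, 957, 1595) = 3 × 5 × 7 × 11 × 13 × 29 = 435435.

435435 seconds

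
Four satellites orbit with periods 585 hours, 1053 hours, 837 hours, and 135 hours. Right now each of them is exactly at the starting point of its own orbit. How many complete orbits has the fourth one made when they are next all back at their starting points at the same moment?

The first common completion time is the LCM of the periods.
585 = 3^2 × 5 × 13
1053 = 3^4 × 13
837 = 3^3 × 31
135 = 3^3 × 5
LCM(585, 1053, 837, 135) = 3^4 × 5 × 13 × 31 = 163215.
Orbits for period 135: 163215 / 135 = 1209.

1209 orbits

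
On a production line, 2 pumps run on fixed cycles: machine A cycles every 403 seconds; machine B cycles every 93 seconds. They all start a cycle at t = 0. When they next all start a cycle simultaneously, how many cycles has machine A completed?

3 cycles

They are all back at their starting positions together after one LCM of the periods.
403 = 13 × 31
93 = 3 × 31
LCM(403, 93) = 3 × 13 × 31 = 1209.
Cycles for period 403: 1209 / 403 = 3.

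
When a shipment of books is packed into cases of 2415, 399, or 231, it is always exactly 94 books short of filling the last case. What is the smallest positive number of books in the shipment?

504641

Being 94 short of a full case of size k means N ≡ −94 (mod k), i.e. N + 94 is a multiple of each size.
2415 = 3 × 5 × 7 × 23
399 = 3 × 7 × 19
231 = 3 × 7 × 11
LCM(2415, 399, 231) = 3 × 5 × 7 × 11 × 19 × 23 = 504735.
Smallest positive N is 504735 − 94 = 504641.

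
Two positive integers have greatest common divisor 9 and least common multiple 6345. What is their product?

For any two positive integers, gcd × lcm = product = 9 × 6345 = 57105.

57105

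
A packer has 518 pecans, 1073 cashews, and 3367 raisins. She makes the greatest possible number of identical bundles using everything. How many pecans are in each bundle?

14

Number of bundles = gcd(518, 1073, 3367).
518 = 2 × 7 × 37
1073 = 29 × 37
3367 = 7 × 13 × 37
gcd(518, 1073, 3367) = 37.
pecans per bundle = 518 / 37 = 14.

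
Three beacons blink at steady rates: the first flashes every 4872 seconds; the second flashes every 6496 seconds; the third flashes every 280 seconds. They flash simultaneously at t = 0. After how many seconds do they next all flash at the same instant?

97440 seconds

We need the least common multiple of the intervals.
4872 = 2^3 × 3 × 7 × 29
6496 = 2^5 × 7 × 29
280 = 2^3 × 5 × 7
LCM(4872, 6496, 280) = 2^5 × 3 × 5 × 7 × 29 = 97440.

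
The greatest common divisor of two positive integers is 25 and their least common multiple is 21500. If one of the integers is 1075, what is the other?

For two integers, gcd × lcm = product, so the other is (25 × 21500) / 1075 = 537500 / 1075 = 500.

500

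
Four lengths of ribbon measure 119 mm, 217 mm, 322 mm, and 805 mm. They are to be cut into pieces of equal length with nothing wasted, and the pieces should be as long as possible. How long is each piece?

7 mm

The greatest length dividing all of 119, 217, 322, and 805 is their gcd.
119 = 7 × 17
217 = 7 × 31
322 = 2 × 7 × 23
805 = 5 × 7 × 23
gcd(119, 217, 322, 805) = 7.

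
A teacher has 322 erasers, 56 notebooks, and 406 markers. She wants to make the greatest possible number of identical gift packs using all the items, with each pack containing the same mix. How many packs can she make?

14 packs

The pack count must divide each quantity, so the greatest is gcd(322, 56, 406).
322 = 2 × 7 × 23
56 = 2^3 × 7
406 = 2 × 7 × 29
gcd(322, 56, 406) = 2 × 7 = 14.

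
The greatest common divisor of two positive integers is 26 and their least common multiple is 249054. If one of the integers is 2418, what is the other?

For two integers, gcd × lcm = product, so the other is (26 × 249054) / 2418 = 6475404 / 2418 = 2678.

2678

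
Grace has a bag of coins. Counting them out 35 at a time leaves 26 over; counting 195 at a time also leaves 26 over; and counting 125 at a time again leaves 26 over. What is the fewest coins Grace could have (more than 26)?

N − 26 must be a common multiple of 35, 195, and 125.
35 = 5 × 7
195 = 3 × 5 × 13
125 = 5^3
LCM(35, 195, 125) = 3 × 5^3 × 7 × 13 = 34125.
Smallest N > 26 is LCM + 26 = 34125 + 26 = 34151.

34151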